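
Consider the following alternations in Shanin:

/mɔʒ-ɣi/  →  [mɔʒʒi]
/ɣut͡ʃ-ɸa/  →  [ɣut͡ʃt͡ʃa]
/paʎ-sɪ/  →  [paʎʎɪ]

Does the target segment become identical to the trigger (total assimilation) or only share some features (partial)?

total assimilation

Underlying /ɸ/ is realised as [t͡ʃ] next to /t͡ʃ/; /t͡ʃ/ itself does not change.
The output [t͡ʃ] is identical to the trigger /t͡ʃ/ — every feature (place, manner, voicing) has been copied — so this is total assimilation.
The other forms behave the same way: /ɣ/ → [ʒ] after /ʒ/; /s/ → [ʎ] after /ʎ/ — in each case the output is a copy of the preceding consonant.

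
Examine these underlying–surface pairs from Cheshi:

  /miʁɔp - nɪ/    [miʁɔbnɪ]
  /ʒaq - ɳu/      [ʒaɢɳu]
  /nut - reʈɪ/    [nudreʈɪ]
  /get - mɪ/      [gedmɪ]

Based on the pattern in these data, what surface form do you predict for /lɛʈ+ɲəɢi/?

[lɛɖɲəɢi]

The data show regressive voicing assimilation: /p/ → [b] before /n/; /q/ → [ɢ] before /ɳ/; /t/ → [d] before /r/; /t/ → [d] before /m/. In each pair only voicing changes, matching the following consonant, while place and manner stay constant.
/ʈ/ is a voiceless retroflex stop. The following trigger /ɲ/ is voiced, so /ʈ/ must become voiced as well.
Changing only its voicing to voiced gives [ɖ] — the voiced retroflex stop.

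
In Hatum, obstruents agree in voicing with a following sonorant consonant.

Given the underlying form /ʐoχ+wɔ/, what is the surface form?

[ʐoʁwɔ]

The rule targets /χ/ (voiceless uvular fricative), which sits before the trigger /w/ (voiced).
A voiced uvular fricative is [ʁ], so the surface segment is [ʁ].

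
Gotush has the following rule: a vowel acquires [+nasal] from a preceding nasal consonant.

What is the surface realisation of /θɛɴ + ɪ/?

The vowel /ɪ/ is adjacent to the preceding nasal /ɴ/, so it acquires [+nasal] and surfaces as [ɪ̃].

[θɛɴɪ̃]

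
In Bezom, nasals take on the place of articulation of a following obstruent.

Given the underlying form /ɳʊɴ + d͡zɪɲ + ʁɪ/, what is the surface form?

[ɳʊnd͡zɪɴʁɪ]

/ɴ/ is a voiced uvular nasal. The following trigger /d͡z/ is alveolar, so /ɴ/ must become alveolar as well.
The voiced alveolar nasal is [n], so /ɴ/ → [n].
At the second juncture, /ɲ/ likewise becomes [ɴ] adjacent to /ʁ/.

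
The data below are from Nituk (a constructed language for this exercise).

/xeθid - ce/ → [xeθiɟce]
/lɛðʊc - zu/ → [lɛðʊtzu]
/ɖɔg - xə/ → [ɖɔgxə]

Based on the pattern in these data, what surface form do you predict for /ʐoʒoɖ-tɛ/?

The data show regressive place assimilation: /d/ → [ɟ] before /c/; /c/ → [t] before /z/. In each pair only place changes, matching the following consonant, while manner and voice stay constant.
Nothing changes in [ɖɔgxə]: there the adjacent consonants already agree in place (/g/ and /x/ are both velar), so this form is consistent with the same rule.
/ɖ/ is a voiced retroflex stop. The following trigger /t/ is alveolar, so /ɖ/ must become alveolar as well.
A voiced alveolar stop is [d], so the surface segment is [d].

[ʐoʒodtɛ]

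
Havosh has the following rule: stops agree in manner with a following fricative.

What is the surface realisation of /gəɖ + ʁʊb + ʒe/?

/ɖ/ is a voiced retroflex stop. The following trigger /ʁ/ is a fricative, so /ɖ/ must become a fricative as well.
Changing only its manner to fricative gives [ʐ] — the voiced retroflex fricative.
The same rule applies at the second boundary: /b/ → [β] next to /ʒ/.

[gəʐʁʊβʒe]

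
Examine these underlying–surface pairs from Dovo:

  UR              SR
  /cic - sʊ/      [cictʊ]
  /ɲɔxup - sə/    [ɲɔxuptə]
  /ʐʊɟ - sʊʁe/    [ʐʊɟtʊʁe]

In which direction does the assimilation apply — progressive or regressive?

Comparing underlying and surface forms, /s/ → [t] is the alternation; the neighbouring /c/ is constant.
/s/ is a fricative while /c/ is a stop; the output [t] is a stop, matching the trigger — so the feature that spreads is manner.
The other alternating forms pattern the same way: /s/ → [t] after /p/ (fricative → stop, matching a stop); /s/ → [t] after /ɟ/ (fricative → stop, matching a stop) — only manner changes, and always toward the preceding segment.
Since the segment that changes follows the conditioning segment, the assimilation is progressive.

progressive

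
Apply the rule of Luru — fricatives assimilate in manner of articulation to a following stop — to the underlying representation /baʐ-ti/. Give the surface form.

[baɖti]

/ʐ/ is a voiced retroflex fricative. The following trigger /t/ is a stop, so /ʐ/ must become a stop as well.
A voiced retroflex stop is [ɖ], so the surface segment is [ɖ].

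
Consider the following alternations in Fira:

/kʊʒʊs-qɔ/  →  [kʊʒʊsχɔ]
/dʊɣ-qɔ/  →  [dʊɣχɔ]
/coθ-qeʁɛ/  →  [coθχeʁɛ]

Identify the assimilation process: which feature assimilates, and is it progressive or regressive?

Underlying /q/ is realised as [χ] next to /s/; /s/ itself does not change.
/q/ is a stop while /s/ is a fricative; the output [χ] is a fricative, matching the trigger — so the feature that spreads is manner.
Place and voice are unchanged, so the assimilation is partial, not total.
Checking the remaining alternations: /q/ → [χ] after /ɣ/ (stop → fricative, matching a fricative); /q/ → [χ] after /θ/ (stop → fricative, matching a fricative) — only manner changes, and always toward the preceding segment.
The trigger is the preceding segment, so the direction is progressive (perseverative).

progressive manner assimilation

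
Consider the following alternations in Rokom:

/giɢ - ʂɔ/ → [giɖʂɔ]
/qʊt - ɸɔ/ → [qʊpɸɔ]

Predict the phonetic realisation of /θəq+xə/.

[θəkxə]

The data show regressive place assimilation: /ɢ/ → [ɖ] before /ʂ/; /t/ → [p] before /ɸ/. In each pair only place changes, matching the following consonant, while manner and voice stay constant.
The rule targets /q/ (voiceless uvular stop), which sits before the trigger /x/ (velar).
The voiceless velar stop is [k], so /q/ → [k].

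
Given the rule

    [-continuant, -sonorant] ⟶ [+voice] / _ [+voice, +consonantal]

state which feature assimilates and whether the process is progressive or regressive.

regressive voicing assimilation

The structural change is [+voice], and the conditioning segment [+voice, +consonantal] (a voiced consonant) is itself voiced, so the target comes to share the voicing of its neighbour — voicing assimilation.
The conditioning segment sits to the right of the focus bar, meaning the trigger follows the segment that changes — regressive assimilation.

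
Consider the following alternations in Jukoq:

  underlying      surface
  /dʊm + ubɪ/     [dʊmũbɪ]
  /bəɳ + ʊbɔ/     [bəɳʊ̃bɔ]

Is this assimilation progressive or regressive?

The vowel /u/ surfaces as nasalised [ũ] next to the preceding nasal /m/ — it has acquired the [+nasal] feature of its neighbour.
The other form shows the same pattern: /ʊ/ → [ʊ̃] after /ɳ/ — each time a vowel is nasalised next to a preceding nasal.
Because the conditioning nasal is to the left of the vowel that changes, the process is progressive (perseverative).

progressive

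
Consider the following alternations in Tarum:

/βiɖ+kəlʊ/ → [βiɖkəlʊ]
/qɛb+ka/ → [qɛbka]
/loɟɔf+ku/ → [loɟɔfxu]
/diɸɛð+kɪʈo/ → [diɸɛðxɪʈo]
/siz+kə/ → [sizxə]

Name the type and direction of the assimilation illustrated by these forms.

progressive manner assimilation

Underlying /k/ is realised as [x] next to /f/; /f/ itself does not change.
/k/ is a stop while /f/ is a fricative; the output [x] is a fricative, matching the trigger — so the feature that spreads is manner.
Place and voice are unchanged, so the assimilation is partial, not total.
Checking the remaining alternations: /k/ → [x] after /ð/ (stop → fricative, matching a fricative); /k/ → [x] after /z/ (stop → fricative, matching a fricative) — only manner changes, and always toward the preceding segment.
No alternation appears in [βiɖkəlʊ], [qɛbka]: there the adjacent consonants already agree in manner (/k/ and /ɖ/ are both stops; /k/ and /b/ are both stops), so these forms are consistent with the same rule.
The trigger is the preceding segment, so the direction is progressive (perseverative).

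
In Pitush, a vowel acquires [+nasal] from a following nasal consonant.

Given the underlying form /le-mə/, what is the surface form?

[lẽmə]

/e/ sits next to the nasal /m/ and is therefore nasalised to [ẽ].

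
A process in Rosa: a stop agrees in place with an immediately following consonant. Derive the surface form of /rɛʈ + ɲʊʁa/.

/ʈ/ is a voiceless retroflex stop. The following trigger /ɲ/ is palatal, so /ʈ/ must become palatal as well.
Changing only its place to palatal gives [c] — the voiceless palatal stop.

[rɛcɲʊʁa]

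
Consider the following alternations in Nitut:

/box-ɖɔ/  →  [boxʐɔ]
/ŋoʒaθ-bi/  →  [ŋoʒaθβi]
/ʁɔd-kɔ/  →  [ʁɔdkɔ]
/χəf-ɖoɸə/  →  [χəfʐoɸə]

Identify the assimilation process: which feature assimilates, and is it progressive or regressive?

progressive manner assimilation

The segment that alternates is /ɖ/, which surfaces as [ʐ] when adjacent to /x/.
/ɖ/ is a stop while /x/ is a fricative; the output [ʐ] is a fricative, matching the trigger — so the feature that spreads is manner.
Place and voice are unchanged, so the assimilation is partial, not total.
Checking the remaining alternations: /b/ → [β] after /θ/ (stop → fricative, matching a fricative); /ɖ/ → [ʐ] after /f/ (stop → fricative, matching a fricative) — only manner changes, and always toward the preceding segment.
No alternation appears in [ʁɔdkɔ]: there the adjacent consonants already agree in manner (/k/ and /d/ are both stops), so this form is consistent with the same rule.
Since the segment that changes follows the conditioning segment, the assimilation is progressive.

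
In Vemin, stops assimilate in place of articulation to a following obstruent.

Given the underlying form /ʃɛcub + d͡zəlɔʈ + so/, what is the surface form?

[ʃɛcudd͡zəlɔtso]

/b/ is a voiced bilabial stop. The following trigger /d͡z/ is alveolar, so /b/ must become alveolar as well.
The voiced alveolar stop is [d], so /b/ → [d].
The same rule applies at the second boundary: /ʈ/ → [t] next to /s/.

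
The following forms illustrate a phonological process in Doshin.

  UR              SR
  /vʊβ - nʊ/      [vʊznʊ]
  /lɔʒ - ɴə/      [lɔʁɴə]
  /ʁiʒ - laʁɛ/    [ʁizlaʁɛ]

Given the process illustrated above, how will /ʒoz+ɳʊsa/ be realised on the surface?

The data show regressive place assimilation: /β/ → [z] before /n/; /ʒ/ → [ʁ] before /ɴ/; /ʒ/ → [z] before /l/. In each pair only place changes, matching the following consonant, while manner and voice stay constant.
/z/ is a voiced alveolar fricative. The following trigger /ɳ/ is retroflex, so /z/ must become retroflex as well.
Changing only its place to retroflex gives [ʐ] — the voiced retroflex fricative.

[ʒoʐɳʊsa]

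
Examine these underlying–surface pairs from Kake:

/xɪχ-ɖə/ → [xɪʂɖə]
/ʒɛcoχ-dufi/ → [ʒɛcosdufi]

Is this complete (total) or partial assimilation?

partial assimilation

Underlying /χ/ is realised as [ʂ] next to /ɖ/; /ɖ/ itself does not change.
/χ/ is uvular while /ɖ/ is retroflex; the output [ʂ] is retroflex, matching the trigger — so the feature that spreads is place.
Manner and voice are unchanged, so the assimilation is partial, not total.
The other alternating form patterns the same way: /χ/ → [s] before /d/ (uvular → alveolar, matching alveolar) — only place changes, and always toward the following segment.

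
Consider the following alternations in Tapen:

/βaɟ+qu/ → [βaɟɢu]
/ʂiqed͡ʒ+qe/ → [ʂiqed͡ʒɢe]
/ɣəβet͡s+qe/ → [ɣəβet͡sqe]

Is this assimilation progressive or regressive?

progressive

Underlying /q/ is realised as [ɢ] next to /ɟ/; /ɟ/ itself does not change.
The change voiceless → voiced matches the voicing of the preceding /ɟ/, identifying this as voicing assimilation.
Checking the remaining alternation: /q/ → [ɢ] after /d͡ʒ/ (voiceless → voiced, matching voiced) — only voicing changes, and always toward the preceding segment.
No alternation appears in [ɣəβet͡sqe]: there the adjacent consonants already agree in voicing (/q/ and /t͡s/ are both voiceless), so this form is consistent with the same rule.
The trigger is the preceding segment, so the direction is progressive (perseverative).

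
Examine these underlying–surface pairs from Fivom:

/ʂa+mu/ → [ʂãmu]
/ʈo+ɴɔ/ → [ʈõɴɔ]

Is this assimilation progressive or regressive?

The vowel /a/ surfaces as nasalised [ã] next to the following nasal /m/ — it has acquired the [+nasal] feature of its neighbour.
Likewise in the remaining data: /o/ → [õ] before /ɴ/ — each time a vowel is nasalised next to a following nasal.
Because the conditioning nasal is to the right of the vowel that changes, the process is regressive (anticipatory).

regressive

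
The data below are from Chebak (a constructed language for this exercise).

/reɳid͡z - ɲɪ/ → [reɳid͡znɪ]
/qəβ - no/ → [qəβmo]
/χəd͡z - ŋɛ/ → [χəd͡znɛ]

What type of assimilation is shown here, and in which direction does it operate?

Underlying /ɲ/ is realised as [n] next to /d͡z/; /d͡z/ itself does not change.
/ɲ/ is palatal while /d͡z/ is alveolar; the output [n] is alveolar, matching the trigger — so the feature that spreads is place.
Manner and voice are unchanged, so the assimilation is partial, not total.
The same holds elsewhere in the data: /n/ → [m] after /β/ (alveolar → bilabial, matching bilabial); /ŋ/ → [n] after /d͡z/ (velar → alveolar, matching alveolar) — only place changes, and always toward the preceding segment.
Since the segment that changes follows the conditioning segment, the assimilation is progressive.

progressive place assimilation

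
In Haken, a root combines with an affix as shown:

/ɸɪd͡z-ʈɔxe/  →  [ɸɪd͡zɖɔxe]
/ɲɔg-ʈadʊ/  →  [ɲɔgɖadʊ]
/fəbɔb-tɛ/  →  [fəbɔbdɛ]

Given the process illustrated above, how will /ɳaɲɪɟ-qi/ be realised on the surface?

The data show progressive voicing assimilation: /ʈ/ → [ɖ] after /d͡z/; /ʈ/ → [ɖ] after /g/; /t/ → [d] after /b/. In each pair only voicing changes, matching the preceding consonant, while place and manner stay constant.
The rule targets /q/ (voiceless uvular stop), which sits after the trigger /ɟ/ (voiced).
A voiced uvular stop is [ɢ], so the surface segment is [ɢ].

[ɳaɲɪɟɢi]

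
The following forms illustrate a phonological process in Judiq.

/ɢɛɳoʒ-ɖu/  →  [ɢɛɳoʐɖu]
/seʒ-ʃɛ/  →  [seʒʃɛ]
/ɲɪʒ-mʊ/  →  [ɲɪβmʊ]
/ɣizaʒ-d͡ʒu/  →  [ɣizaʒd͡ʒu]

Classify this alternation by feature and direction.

Underlying /ʒ/ is realised as [ʐ] next to /ɖ/; /ɖ/ itself does not change.
/ʒ/ is postalveolar while /ɖ/ is retroflex; the output [ʐ] is retroflex, matching the trigger — so the feature that spreads is place.
Manner and voice are unchanged, so the assimilation is partial, not total.
The same holds elsewhere in the data: /ʒ/ → [β] before /m/ (postalveolar → bilabial, matching bilabial) — only place changes, and always toward the following segment.
No alternation appears in [seʒʃɛ], [ɣizaʒd͡ʒu]: there the adjacent consonants already agree in place (/ʒ/ and /ʃ/ are both postalveolar; /ʒ/ and /d͡ʒ/ are both postalveolar), so these forms are consistent with the same rule.
Since the segment that changes precedes the conditioning segment, the assimilation is regressive.

regressive place assimilation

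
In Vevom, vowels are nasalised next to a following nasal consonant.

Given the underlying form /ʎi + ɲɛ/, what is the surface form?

[ʎĩɲɛ]

/i/ sits next to the nasal /ɲ/ and is therefore nasalised to [ĩ].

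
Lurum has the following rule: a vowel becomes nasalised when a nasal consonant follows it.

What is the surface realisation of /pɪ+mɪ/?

[pɪ̃mɪ]

The vowel /ɪ/ is adjacent to the following nasal /m/, so it acquires [+nasal] and surfaces as [ɪ̃].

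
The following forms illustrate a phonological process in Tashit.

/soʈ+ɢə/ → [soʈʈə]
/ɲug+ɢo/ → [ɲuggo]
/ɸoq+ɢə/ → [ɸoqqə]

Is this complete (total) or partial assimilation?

total assimilation

Comparing underlying and surface forms, /ɢ/ → [ʈ] is the alternation; the neighbouring /ʈ/ is constant.
The output [ʈ] is identical to the trigger /ʈ/ — every feature (place, manner, voicing) has been copied — so this is total assimilation.
The remaining alternations confirm this: /ɢ/ → [g] after /g/; /ɢ/ → [q] after /q/ — in each case the output is a copy of the preceding consonant.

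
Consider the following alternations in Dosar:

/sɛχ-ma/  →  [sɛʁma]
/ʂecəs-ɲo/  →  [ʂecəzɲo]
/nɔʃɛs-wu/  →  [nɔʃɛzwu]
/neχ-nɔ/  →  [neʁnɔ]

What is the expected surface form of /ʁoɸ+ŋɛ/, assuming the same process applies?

[ʁoβŋɛ]

The data show regressive voicing assimilation: /χ/ → [ʁ] before /m/; /s/ → [z] before /ɲ/; /s/ → [z] before /w/; /χ/ → [ʁ] before /n/. In each pair only voicing changes, matching the following consonant, while place and manner stay constant.
The rule targets /ɸ/ (voiceless bilabial fricative), which sits before the trigger /ŋ/ (voiced).
A voiced bilabial fricative is [β], so the surface segment is [β].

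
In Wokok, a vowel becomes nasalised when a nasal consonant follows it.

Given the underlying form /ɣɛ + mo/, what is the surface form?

[ɣɛ̃mo]

/ɛ/ sits next to the nasal /m/ and is therefore nasalised to [ɛ̃].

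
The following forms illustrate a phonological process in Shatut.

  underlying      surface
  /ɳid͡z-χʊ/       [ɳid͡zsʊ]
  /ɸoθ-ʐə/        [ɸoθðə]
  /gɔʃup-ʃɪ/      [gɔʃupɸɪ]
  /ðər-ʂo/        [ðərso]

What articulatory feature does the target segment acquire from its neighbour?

Comparing underlying and surface forms, /χ/ → [s] is the alternation; the neighbouring /d͡z/ is constant.
/χ/ is uvular while /d͡z/ is alveolar; the output [s] is alveolar, matching the trigger — so the feature that spreads is place.
Checking the remaining alternations: /ʐ/ → [ð] after /θ/ (retroflex → dental, matching dental); /ʃ/ → [ɸ] after /p/ (postalveolar → bilabial, matching bilabial); /ʂ/ → [s] after /r/ (retroflex → alveolar, matching alveolar) — only place changes, and always toward the preceding segment.

place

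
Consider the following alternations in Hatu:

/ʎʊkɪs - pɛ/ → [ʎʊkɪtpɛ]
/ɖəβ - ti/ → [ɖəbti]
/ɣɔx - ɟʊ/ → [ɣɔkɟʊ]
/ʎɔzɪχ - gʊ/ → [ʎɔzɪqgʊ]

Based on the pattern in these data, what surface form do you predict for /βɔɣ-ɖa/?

The data show regressive manner assimilation: /s/ → [t] before /p/; /β/ → [b] before /t/; /x/ → [k] before /ɟ/; /χ/ → [q] before /g/. In each pair only manner changes, matching the following consonant, while place and voice stay constant.
/ɣ/ is a voiced velar fricative. The following trigger /ɖ/ is a stop, so /ɣ/ must become a stop as well.
Changing only its manner to stop gives [g] — the voiced velar stop.

[βɔgɖa]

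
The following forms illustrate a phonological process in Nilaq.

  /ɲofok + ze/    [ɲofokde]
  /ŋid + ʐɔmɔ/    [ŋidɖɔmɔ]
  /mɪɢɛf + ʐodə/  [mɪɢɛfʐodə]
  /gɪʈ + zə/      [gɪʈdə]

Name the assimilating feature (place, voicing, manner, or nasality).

Comparing underlying and surface forms, /z/ → [d] is the alternation; the neighbouring /k/ is constant.
/z/ is a fricative while /k/ is a stop; the output [d] is a stop, matching the trigger — so the feature that spreads is manner.
The other alternating forms pattern the same way: /ʐ/ → [ɖ] after /d/ (fricative → stop, matching a stop); /z/ → [d] after /ʈ/ (fricative → stop, matching a stop) — only manner changes, and always toward the preceding segment.
No alternation appears in [mɪɢɛfʐodə]: there the adjacent consonants already agree in manner (/ʐ/ and /f/ are both fricatives), so this form is consistent with the same rule.

manner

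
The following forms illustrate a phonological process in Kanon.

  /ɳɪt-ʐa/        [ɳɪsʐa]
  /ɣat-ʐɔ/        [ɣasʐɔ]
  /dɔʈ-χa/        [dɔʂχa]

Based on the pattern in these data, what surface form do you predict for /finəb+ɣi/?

[finəβɣi]

The data show regressive manner assimilation: /t/ → [s] before /ʐ/; /ʈ/ → [ʂ] before /χ/. In each pair only manner changes, matching the following consonant, while place and voice stay constant.
The rule targets /b/ (voiced bilabial stop), which sits before the trigger /ɣ/ (fricative).
A voiced bilabial fricative is [β], so the surface segment is [β].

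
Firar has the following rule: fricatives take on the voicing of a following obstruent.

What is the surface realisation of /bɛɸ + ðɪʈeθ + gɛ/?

The rule targets /ɸ/ (voiceless bilabial fricative), which sits before the trigger /ð/ (voiced).
The voiced bilabial fricative is [β], so /ɸ/ → [β].
The same rule applies at the second boundary: /θ/ → [ð] next to /g/.

[bɛβðɪʈeðgɛ]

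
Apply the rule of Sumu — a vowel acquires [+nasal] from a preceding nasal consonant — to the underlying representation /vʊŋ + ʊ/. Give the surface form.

/ʊ/ sits next to the nasal /ŋ/ and is therefore nasalised to [ʊ̃].

[vʊŋʊ̃]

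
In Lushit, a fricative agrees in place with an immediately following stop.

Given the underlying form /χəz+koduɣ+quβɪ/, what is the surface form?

The rule targets /z/ (voiced alveolar fricative), which sits before the trigger /k/ (velar).
A voiced velar fricative is [ɣ], so the surface segment is [ɣ].
At the second juncture, /ɣ/ likewise becomes [ʁ] adjacent to /q/.

[χəɣkoduʁquβɪ]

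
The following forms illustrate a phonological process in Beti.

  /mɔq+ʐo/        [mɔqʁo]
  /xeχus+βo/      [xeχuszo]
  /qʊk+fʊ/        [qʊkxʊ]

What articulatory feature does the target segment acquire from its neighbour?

place

Comparing underlying and surface forms, /ʐ/ → [ʁ] is the alternation; the neighbouring /q/ is constant.
The change retroflex → uvular matches the place of the preceding /q/, identifying this as place assimilation.
Checking the remaining alternations: /β/ → [z] after /s/ (bilabial → alveolar, matching alveolar); /f/ → [x] after /k/ (labiodental → velar, matching velar) — only place changes, and always toward the preceding segment.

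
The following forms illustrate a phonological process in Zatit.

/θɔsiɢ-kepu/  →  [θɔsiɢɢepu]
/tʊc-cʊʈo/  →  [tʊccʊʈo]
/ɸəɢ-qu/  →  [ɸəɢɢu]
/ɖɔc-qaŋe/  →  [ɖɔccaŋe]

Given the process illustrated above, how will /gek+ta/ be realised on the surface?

The data show progressive total assimilation (/k/ → [ɢ] after /ɢ/; /q/ → [ɢ] after /ɢ/; /q/ → [c] after /c/): in every case the target segment becomes identical to its preceding neighbour, copying more than a single feature.
In [tʊccʊʈo] the two consonants at the boundary are already identical (/c/ + /c/), so the rule applies vacuously and nothing changes.
/t/ is the segment targeted by the rule; it sits immediately after /k/, so it assimilates completely and surfaces as [k].

[gekka]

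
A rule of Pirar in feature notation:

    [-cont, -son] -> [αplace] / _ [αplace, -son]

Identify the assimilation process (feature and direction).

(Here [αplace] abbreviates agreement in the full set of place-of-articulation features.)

The shared variable α links the value of the place features (abbreviated [place]) on the target to the same value on the neighbouring segment, so place is the feature that assimilates.
Since the environment is written after the underscore, the trigger follows the target; the direction is regressive.

regressive place assimilation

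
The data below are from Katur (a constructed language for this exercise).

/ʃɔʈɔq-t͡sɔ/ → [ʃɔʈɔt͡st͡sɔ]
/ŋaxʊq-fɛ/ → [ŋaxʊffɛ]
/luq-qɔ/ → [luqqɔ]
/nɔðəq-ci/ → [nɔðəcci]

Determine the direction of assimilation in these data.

The segment that alternates is /q/, which surfaces as [t͡s] when adjacent to /t͡s/.
The output [t͡s] is identical to the trigger /t͡s/ — every feature (place, manner, voicing) has been copied — so this is total assimilation.
The other forms behave the same way: /q/ → [f] before /f/; /q/ → [c] before /c/ — in each case the output is a copy of the following consonant.
In [luqqɔ] the two consonants at the boundary are already identical (/q/ + /q/), so the rule applies vacuously and nothing changes.
Since the segment that changes precedes the conditioning segment, the assimilation is regressive.

regressive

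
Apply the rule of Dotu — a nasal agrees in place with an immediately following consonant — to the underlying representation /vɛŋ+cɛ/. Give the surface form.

[vɛɲcɛ]

/ŋ/ is a voiced velar nasal. The following trigger /c/ is palatal, so /ŋ/ must become palatal as well.
The voiced palatal nasal is [ɲ], so /ŋ/ → [ɲ].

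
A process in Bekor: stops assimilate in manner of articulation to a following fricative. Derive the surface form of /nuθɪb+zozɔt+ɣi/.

/b/ is a voiced bilabial stop. The following trigger /z/ is a fricative, so /b/ must become a fricative as well.
Changing only its manner to fricative gives [β] — the voiced bilabial fricative.
At the second juncture, /t/ likewise becomes [s] adjacent to /ɣ/.

[nuθɪβzozɔsɣi]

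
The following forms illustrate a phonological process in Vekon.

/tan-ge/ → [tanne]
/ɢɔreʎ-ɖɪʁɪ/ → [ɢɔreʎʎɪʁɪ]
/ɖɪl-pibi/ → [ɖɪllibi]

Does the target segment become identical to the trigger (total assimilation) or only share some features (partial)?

Comparing underlying and surface forms, /g/ → [n] is the alternation; the neighbouring /n/ is constant.
The output [n] is identical to the trigger /n/ — every feature (place, manner, voicing) has been copied — so this is total assimilation.
The other forms behave the same way: /ɖ/ → [ʎ] after /ʎ/; /p/ → [l] after /l/ — in each case the output is a copy of the preceding consonant.

total assimilation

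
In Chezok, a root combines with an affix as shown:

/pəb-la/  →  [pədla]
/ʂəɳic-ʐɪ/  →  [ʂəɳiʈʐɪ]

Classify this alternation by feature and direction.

Underlying /b/ is realised as [d] next to /l/; /l/ itself does not change.
The change bilabial → alveolar matches the place of the following /l/, identifying this as place assimilation.
Manner and voice are unchanged, so the assimilation is partial, not total.
Checking the remaining alternation: /c/ → [ʈ] before /ʐ/ (palatal → retroflex, matching retroflex) — only place changes, and always toward the following segment.
The trigger is the following segment, so the direction is regressive (anticipatory).

regressive place assimilation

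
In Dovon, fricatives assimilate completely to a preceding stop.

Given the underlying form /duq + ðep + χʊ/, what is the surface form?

[duqqeppʊ]

/ð/ is the segment targeted by the rule; it sits immediately after /q/, so it assimilates completely and surfaces as [q].
The same rule applies at the second boundary: /χ/ → [p] next to /p/.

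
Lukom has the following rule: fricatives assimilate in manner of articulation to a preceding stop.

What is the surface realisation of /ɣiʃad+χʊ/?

[ɣiʃadqʊ]

/χ/ is a voiceless uvular fricative. The preceding trigger /d/ is a stop, so /χ/ must become a stop as well.
The voiceless uvular stop is [q], so /χ/ → [q].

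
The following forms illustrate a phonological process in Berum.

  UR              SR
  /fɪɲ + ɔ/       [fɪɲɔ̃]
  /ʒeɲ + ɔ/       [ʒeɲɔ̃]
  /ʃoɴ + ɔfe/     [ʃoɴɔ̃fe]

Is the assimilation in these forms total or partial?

partial assimilation

The vowel /ɔ/ surfaces as nasalised [ɔ̃] next to the preceding nasal /ɲ/ — it has acquired the [+nasal] feature of its neighbour.
Likewise in the remaining data: /ɔ/ → [ɔ̃] after /ɴ/ — each time a vowel is nasalised next to a preceding nasal.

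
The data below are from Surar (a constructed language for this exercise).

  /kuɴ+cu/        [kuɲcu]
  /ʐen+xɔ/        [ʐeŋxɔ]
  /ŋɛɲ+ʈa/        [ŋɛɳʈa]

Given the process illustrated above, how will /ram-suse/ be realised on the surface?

The data show regressive place assimilation: /ɴ/ → [ɲ] before /c/; /n/ → [ŋ] before /x/; /ɲ/ → [ɳ] before /ʈ/. In each pair only place changes, matching the following consonant, while manner and voice stay constant.
/m/ is a voiced bilabial nasal. The following trigger /s/ is alveolar, so /m/ must become alveolar as well.
The voiced alveolar nasal is [n], so /m/ → [n].

[ransuse]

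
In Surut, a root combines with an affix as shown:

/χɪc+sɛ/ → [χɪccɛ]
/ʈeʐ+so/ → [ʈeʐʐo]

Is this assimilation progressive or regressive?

The segment that alternates is /s/, which surfaces as [c] when adjacent to /c/.
The output [c] is identical to the trigger /c/ — every feature (place, manner, voicing) has been copied — so this is total assimilation.
The other form behaves the same way: /s/ → [ʐ] after /ʐ/ — in each case the output is a copy of the preceding consonant.
The trigger is the preceding segment, so the direction is progressive (perseverative).

progressive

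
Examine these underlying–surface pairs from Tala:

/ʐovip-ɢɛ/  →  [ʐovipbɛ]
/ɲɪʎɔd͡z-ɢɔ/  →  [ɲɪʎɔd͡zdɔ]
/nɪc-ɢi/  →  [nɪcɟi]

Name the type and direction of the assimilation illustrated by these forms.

Comparing underlying and surface forms, /ɢ/ → [b] is the alternation; the neighbouring /p/ is constant.
The change uvular → bilabial matches the place of the preceding /p/, identifying this as place assimilation.
Manner and voice are unchanged, so the assimilation is partial, not total.
Checking the remaining alternations: /ɢ/ → [d] after /d͡z/ (uvular → alveolar, matching alveolar); /ɢ/ → [ɟ] after /c/ (uvular → palatal, matching palatal) — only place changes, and always toward the preceding segment.
Since the segment that changes follows the conditioning segment, the assimilation is progressive.

progressive place assimilation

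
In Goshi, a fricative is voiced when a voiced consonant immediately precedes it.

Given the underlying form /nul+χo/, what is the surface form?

[nulʁo]

/χ/ is a voiceless uvular fricative. The preceding trigger /l/ is voiced, so /χ/ must become voiced as well.
The voiced uvular fricative is [ʁ], so /χ/ → [ʁ].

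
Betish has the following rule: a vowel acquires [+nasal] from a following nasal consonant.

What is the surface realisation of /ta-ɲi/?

/a/ sits next to the nasal /ɲ/ and is therefore nasalised to [ã].

[tãɲi]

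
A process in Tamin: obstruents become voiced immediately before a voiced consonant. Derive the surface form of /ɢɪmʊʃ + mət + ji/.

/ʃ/ is a voiceless postalveolar fricative. The following trigger /m/ is voiced, so /ʃ/ must become voiced as well.
The voiced postalveolar fricative is [ʒ], so /ʃ/ → [ʒ].
At the second juncture, /t/ likewise becomes [d] adjacent to /j/.

[ɢɪmʊʒmədji]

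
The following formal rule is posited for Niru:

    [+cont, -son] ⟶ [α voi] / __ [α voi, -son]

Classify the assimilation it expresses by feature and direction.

The shared variable α links the value of [voi] on the target to the same value on the neighbouring segment, so voicing is the feature that assimilates.
The conditioning segment sits to the right of the focus bar, meaning the trigger follows the segment that changes — regressive assimilation.

regressive voicing assimilation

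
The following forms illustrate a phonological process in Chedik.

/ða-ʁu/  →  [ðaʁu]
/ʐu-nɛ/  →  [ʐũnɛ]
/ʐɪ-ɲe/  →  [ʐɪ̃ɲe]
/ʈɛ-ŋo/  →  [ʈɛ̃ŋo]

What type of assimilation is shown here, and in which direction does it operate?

regressive nasality assimilation (vowel nasalisation)

The vowel /u/ surfaces as nasalised [ũ] next to the following nasal /n/ — it has acquired the [+nasal] feature of its neighbour.
Likewise in the remaining data: /ɪ/ → [ɪ̃] before /ɲ/; /ɛ/ → [ɛ̃] before /ŋ/ — each time a vowel is nasalised next to a following nasal.
No change occurs in [ðaʁu] because the vowel at the boundary is adjacent to an oral consonant, not a nasal (/a/ next to /ʁ/).
Because the conditioning nasal is to the right of the vowel that changes, the process is regressive (anticipatory).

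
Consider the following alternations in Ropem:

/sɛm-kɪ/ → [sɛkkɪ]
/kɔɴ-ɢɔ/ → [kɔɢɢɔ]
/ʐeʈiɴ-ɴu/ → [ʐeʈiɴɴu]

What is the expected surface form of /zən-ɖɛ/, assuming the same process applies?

The data show regressive total assimilation (/m/ → [k] before /k/; /ɴ/ → [ɢ] before /ɢ/): in every case the target segment becomes identical to its following neighbour, copying more than a single feature.
In [ʐeʈiɴɴu] the two consonants at the boundary are already identical (/ɴ/ + /ɴ/), so the rule applies vacuously and nothing changes.
/n/ is the segment targeted by the rule; it sits immediately before /ɖ/, so it assimilates completely and surfaces as [ɖ].

[zəɖɖɛ]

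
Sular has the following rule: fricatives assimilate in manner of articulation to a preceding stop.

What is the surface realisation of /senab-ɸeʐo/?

[senabpeʐo]

/ɸ/ is a voiceless bilabial fricative. The preceding trigger /b/ is a stop, so /ɸ/ must become a stop as well.
A voiceless bilabial stop is [p], so the surface segment is [p].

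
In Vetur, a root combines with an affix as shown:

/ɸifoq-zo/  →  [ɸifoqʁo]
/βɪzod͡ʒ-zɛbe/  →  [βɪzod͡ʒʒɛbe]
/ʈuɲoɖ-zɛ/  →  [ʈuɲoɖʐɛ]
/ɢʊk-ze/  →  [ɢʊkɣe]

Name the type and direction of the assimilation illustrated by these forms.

progressive place assimilation

Underlying /z/ is realised as [ʁ] next to /q/; /q/ itself does not change.
/z/ is alveolar while /q/ is uvular; the output [ʁ] is uvular, matching the trigger — so the feature that spreads is place.
Manner and voice are unchanged, so the assimilation is partial, not total.
Checking the remaining alternations: /z/ → [ʒ] after /d͡ʒ/ (alveolar → postalveolar, matching postalveolar); /z/ → [ʐ] after /ɖ/ (alveolar → retroflex, matching retroflex); /z/ → [ɣ] after /k/ (alveolar → velar, matching velar) — only place changes, and always toward the preceding segment.
Since the segment that changes follows the conditioning segment, the assimilation is progressive.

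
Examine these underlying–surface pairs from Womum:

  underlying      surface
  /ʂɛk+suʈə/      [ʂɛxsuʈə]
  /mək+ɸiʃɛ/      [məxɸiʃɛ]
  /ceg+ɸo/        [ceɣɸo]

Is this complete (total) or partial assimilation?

partial assimilation

Underlying /k/ is realised as [x] next to /s/; /s/ itself does not change.
/k/ is a stop while /s/ is a fricative; the output [x] is a fricative, matching the trigger — so the feature that spreads is manner.
Place and voice are unchanged, so the assimilation is partial, not total.
Checking the remaining alternations: /k/ → [x] before /ɸ/ (stop → fricative, matching a fricative); /g/ → [ɣ] before /ɸ/ (stop → fricative, matching a fricative) — only manner changes, and always toward the following segment.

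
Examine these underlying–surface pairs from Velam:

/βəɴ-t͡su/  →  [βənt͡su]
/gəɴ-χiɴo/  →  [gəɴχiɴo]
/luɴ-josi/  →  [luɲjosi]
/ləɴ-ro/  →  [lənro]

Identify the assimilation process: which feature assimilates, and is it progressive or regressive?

regressive place assimilation

The segment that alternates is /ɴ/, which surfaces as [n] when adjacent to /t͡s/.
The change uvular → alveolar matches the place of the following /t͡s/, identifying this as place assimilation.
Manner and voice are unchanged, so the assimilation is partial, not total.
Checking the remaining alternations: /ɴ/ → [ɲ] before /j/ (uvular → palatal, matching palatal); /ɴ/ → [n] before /r/ (uvular → alveolar, matching alveolar) — only place changes, and always toward the following segment.
No alternation appears in [gəɴχiɴo]: there the adjacent consonants already agree in place (/ɴ/ and /χ/ are both uvular), so this form is consistent with the same rule.
The trigger is the following segment, so the direction is regressive (anticipatory).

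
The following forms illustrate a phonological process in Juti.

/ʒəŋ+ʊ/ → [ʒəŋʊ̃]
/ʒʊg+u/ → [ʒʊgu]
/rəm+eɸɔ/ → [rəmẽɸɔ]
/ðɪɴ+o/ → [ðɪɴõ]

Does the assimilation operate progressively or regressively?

The vowel /ʊ/ surfaces as nasalised [ʊ̃] next to the preceding nasal /ŋ/ — it has acquired the [+nasal] feature of its neighbour.
The other forms show the same pattern: /e/ → [ẽ] after /m/; /o/ → [õ] after /ɴ/ — each time a vowel is nasalised next to a preceding nasal.
No change occurs in [ʒʊgu] because the vowel at the boundary is adjacent to an oral consonant, not a nasal (/u/ next to /g/).
Because the conditioning nasal is to the left of the vowel that changes, the process is progressive (perseverative).

progressive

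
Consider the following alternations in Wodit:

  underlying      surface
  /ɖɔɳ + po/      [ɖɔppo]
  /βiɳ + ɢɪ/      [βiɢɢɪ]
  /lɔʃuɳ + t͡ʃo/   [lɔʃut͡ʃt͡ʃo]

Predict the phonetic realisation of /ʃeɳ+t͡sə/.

The data show regressive total assimilation (/ɳ/ → [p] before /p/; /ɳ/ → [ɢ] before /ɢ/; /ɳ/ → [t͡ʃ] before /t͡ʃ/): in every case the target segment becomes identical to its following neighbour, copying more than a single feature.
/ɳ/ is the segment targeted by the rule; it sits immediately before /t͡s/, so it assimilates completely and surfaces as [t͡s].

[ʃet͡st͡sə]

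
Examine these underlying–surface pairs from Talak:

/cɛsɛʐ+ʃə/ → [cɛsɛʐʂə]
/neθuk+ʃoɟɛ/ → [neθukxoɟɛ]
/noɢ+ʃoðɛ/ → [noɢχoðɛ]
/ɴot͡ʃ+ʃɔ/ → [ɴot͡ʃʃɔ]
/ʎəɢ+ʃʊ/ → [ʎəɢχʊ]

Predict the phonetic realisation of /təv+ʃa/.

[təvfa]

The data show progressive place assimilation: /ʃ/ → [ʂ] after /ʐ/; /ʃ/ → [x] after /k/; /ʃ/ → [χ] after /ɢ/. In each pair only place changes, matching the preceding consonant, while manner and voice stay constant.
Nothing changes in [ɴot͡ʃʃɔ]: there the adjacent consonants already agree in place (/ʃ/ and /t͡ʃ/ are both postalveolar), so this form is consistent with the same rule.
/ʃ/ is a voiceless postalveolar fricative. The preceding trigger /v/ is labiodental, so /ʃ/ must become labiodental as well.
A voiceless labiodental fricative is [f], so the surface segment is [f].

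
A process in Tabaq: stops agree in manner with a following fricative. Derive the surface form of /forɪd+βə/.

/d/ is a voiced alveolar stop. The following trigger /β/ is a fricative, so /d/ must become a fricative as well.
A voiced alveolar fricative is [z], so the surface segment is [z].

[forɪzβə]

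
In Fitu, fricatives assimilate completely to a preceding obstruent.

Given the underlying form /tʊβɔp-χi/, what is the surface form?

/χ/ is the segment targeted by the rule; it sits immediately after /p/, so it assimilates completely and surfaces as [p].

[tʊβɔppi]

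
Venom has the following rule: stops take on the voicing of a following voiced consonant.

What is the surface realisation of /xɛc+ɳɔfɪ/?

[xɛɟɳɔfɪ]

The rule targets /c/ (voiceless palatal stop), which sits before the trigger /ɳ/ (voiced).
A voiced palatal stop is [ɟ], so the surface segment is [ɟ].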